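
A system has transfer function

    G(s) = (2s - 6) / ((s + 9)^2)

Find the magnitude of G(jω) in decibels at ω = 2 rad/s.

Substitute s = j2: numerator = -6 + j4, denominator = 77 + j36.
|G(j2)| = |-6 + j4| / |77 + j36| = 7.2111 / 85 ≈ 0.08484.
In decibels: 20·log₁₀(0.08484) ≈ -21.4 dB.

|G(j2)|_dB ≈ -21.4 dB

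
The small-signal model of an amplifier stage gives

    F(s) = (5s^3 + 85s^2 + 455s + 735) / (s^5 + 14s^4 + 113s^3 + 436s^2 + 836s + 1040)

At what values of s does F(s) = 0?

s = -7, -3, -7

Set the numerator to zero: 5s^3 + 85s^2 + 455s + 735 = 0, i.e. 5·(s^3 + 17s^2 + 91s + 147) = 0.
Factoring: (s + 7)^2(s + 3) = 0.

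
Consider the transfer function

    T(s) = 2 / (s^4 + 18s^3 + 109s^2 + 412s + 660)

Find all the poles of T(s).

The poles are the roots of the denominator s^4 + 18s^3 + 109s^2 + 412s + 660 = 0.
Trying s = -11: the polynomial evaluates to 0, so (s + 11) is a factor.
Dividing out leaves s^3 + 7s^2 + 32s + 60 = 0.
This factors further as (s^2 + 4s + 20)(s + 3) = 0.

s = -11, -2 ± 4j, -3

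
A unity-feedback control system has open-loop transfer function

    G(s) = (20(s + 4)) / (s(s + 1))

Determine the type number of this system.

Type 1

The denominator has 1 factor of s at the origin (free integrator), so this is a Type 1 system.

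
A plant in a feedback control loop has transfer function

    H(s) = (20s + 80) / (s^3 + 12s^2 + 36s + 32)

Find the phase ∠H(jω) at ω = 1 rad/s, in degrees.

∠H(j1) ≈ -46.22°

At s = j1: numerator = 80 + j20, denominator = 20 + j35.
∠H = ∠num − ∠den = 14.036° − (60.255°) = -46.22°.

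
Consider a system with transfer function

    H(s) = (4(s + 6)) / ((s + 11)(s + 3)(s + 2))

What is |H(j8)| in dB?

|H(j8)|_dB ≈ -27.6 dB

Substitute s = j8: numerator = 24 + j32, denominator = -958 - j24.
|H(j8)| = |24 + j32| / |-958 - j24| = 40 / 958.30 ≈ 0.04174.
In decibels: 20·log₁₀(0.04174) ≈ -27.6 dB.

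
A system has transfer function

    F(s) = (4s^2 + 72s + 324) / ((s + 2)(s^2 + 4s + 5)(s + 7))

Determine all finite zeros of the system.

s = -9, -9

Set the numerator to zero: 4s^2 + 72s + 324 = 0, i.e. 4·(s^2 + 18s + 81) = 0.
Factoring: (s + 9)^2 = 0.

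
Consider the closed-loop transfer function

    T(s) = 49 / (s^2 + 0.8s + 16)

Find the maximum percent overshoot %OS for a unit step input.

Comparing s^2 + 0.8s + 16 to s^2 + 2ζωₙs + ωₙ²: ωₙ = 4 rad/s and ζ = 0.8/(2·4) = 0.1.
%OS = 100·exp(−πζ/√(1−ζ²)) = 100·exp(−π·0.1/√(1−0.1²)) ≈ 72.9%.

%OS ≈ 72.9%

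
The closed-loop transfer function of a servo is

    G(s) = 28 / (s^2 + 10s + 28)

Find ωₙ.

ωₙ ≈ 5.292 rad/s

Compare the denominator to the standard form s^2 + 2ζωₙs + ωₙ².
ωₙ² = 28, so ωₙ = √28 ≈ 5.292 rad/s.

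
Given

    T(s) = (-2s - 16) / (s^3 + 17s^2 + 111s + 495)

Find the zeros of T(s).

s = -8

Set the numerator to zero: -2s - 16 = 0, i.e. -2·(s + 8) = 0.
So s = -8.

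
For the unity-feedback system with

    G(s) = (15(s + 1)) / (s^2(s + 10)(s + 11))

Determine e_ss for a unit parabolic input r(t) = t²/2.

e_ss = 7.333

G(s) has 2 poles at the origin.
This is a Type 2 system. Ka = lim_{s→0} s^2·G(s) = 15/110 = 3/22.
e_ss = 1/Ka = 1/(3/22) = 22/3 ≈ 7.333.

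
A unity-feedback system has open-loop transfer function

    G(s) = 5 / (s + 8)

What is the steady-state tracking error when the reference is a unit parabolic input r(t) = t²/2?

G(s) has no poles at the origin.
This is a Type 0 system; Ka = lim_{s→0} s^2·G(s) = 0, so the steady-state error for a parabola input is infinite.

e_ss = ∞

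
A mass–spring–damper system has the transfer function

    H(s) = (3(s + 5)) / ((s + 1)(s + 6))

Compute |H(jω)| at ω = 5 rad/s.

Substitute s = j5: numerator = 15 + j15, denominator = -19 + j35.
|H(j5)| = |15 + j15| / |-19 + j35| = 21.213 / 39.825 ≈ 0.5327.

|H(j5)| ≈ 0.5327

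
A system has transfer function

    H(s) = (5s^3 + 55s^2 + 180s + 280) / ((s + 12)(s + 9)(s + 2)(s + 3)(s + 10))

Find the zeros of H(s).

s = -2 + 2j, -2 - 2j, -7

Set the numerator to zero: 5s^3 + 55s^2 + 180s + 280 = 0, i.e. 5·(s^3 + 11s^2 + 36s + 56) = 0.
Factoring: (s^2 + 4s + 8)(s + 7) = 0.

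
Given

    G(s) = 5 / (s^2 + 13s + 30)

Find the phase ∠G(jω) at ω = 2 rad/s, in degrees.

∠G(j2) ≈ -45°

At s = j2: numerator = 5, denominator = 26 + j26.
∠G = ∠num − ∠den = 0° − (45°) = -45°.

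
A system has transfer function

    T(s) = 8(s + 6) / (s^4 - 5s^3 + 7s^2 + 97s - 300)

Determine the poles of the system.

The poles are the roots of the denominator s^4 - 5s^3 + 7s^2 + 97s - 300 = 0.
Trying s = -4: the polynomial evaluates to 0, so (s + 4) is a factor.
Dividing out leaves s^3 - 9s^2 + 43s - 75 = 0.
This factors further as (s^2 - 6s + 25)(s - 3) = 0.

s = 3 + 4j, 3 - 4j, -4, 3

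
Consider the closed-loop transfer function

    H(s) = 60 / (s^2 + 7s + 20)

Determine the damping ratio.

Compare the denominator to the standard form s^2 + 2ζωₙs + ωₙ².
ωₙ² = 20, so ωₙ = √20 ≈ 4.472 rad/s.
2ζωₙ = 7, so ζ = 7/(2·√20) ≈ 0.7826.
With ζ = 0.7826 the response is underdamped.

ζ ≈ 0.7826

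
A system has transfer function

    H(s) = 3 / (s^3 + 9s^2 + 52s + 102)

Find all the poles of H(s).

s = -3, -3 + 5j, -3 - 5j

The poles are the roots of the denominator s^3 + 9s^2 + 52s + 102 = 0.
Trying s = -3: the polynomial evaluates to 0, so (s + 3) is a factor.
Dividing out leaves s^2 + 6s + 34 = 0.
The quadratic formula then gives s = -3 ± 5j.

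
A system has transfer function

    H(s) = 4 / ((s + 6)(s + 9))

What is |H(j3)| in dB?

Substitute s = j3: numerator = 4, denominator = 45 + j45.
|H(j3)| = |4| / |45 + j45| = 4 / 63.640 ≈ 0.06285.
In decibels: 20·log₁₀(0.06285) ≈ -24.0 dB.

|H(j3)|_dB ≈ -24.0 dB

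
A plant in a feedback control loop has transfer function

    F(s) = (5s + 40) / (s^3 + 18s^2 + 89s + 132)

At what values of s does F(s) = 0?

s = -8

Set the numerator to zero: 5s + 40 = 0, i.e. 5·(s + 8) = 0.
So s = -8.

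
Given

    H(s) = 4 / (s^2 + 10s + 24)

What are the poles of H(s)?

The poles are the roots of the denominator s^2 + 10s + 24 = 0.
Factoring: (s + 4)(s + 6) = 0, so s = -4 and s = -6.

s = -4, -6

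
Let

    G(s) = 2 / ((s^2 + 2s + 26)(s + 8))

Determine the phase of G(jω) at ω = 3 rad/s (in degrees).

∠G(j3) ≈ -40.00°

At s = j3: numerator = 2, denominator = 118 + j99.
∠G = ∠num − ∠den = 0° − (39.996°) = -40.00°.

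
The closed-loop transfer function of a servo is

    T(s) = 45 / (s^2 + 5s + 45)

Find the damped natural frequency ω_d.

ω_d ≈ 6.225 rad/s

Comparing s^2 + 5s + 45 to s^2 + 2ζωₙs + ωₙ²: ωₙ = √45 ≈ 6.708 rad/s and ζ = 5/(2·√45) ≈ 0.3727.
ζωₙ = 5/2 = 2.5, so ω_d = ωₙ√(1−ζ²) = √(ωₙ² − (ζωₙ)²) = √(45 − 2.5²) = √38.75 ≈ 6.225 rad/s.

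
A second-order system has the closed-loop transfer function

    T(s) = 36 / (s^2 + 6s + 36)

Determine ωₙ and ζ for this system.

Compare the denominator to the standard form s^2 + 2ζωₙs + ωₙ².
ωₙ² = 36, so ωₙ = 6 rad/s.
2ζωₙ = 6, so ζ = 6/(2·6) = 0.5.

ωₙ = 6 rad/s, ζ = 0.5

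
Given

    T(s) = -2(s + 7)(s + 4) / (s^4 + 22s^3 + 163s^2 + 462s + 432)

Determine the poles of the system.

s = -2, -8, -3, -9

The poles are the roots of the denominator s^4 + 22s^3 + 163s^2 + 462s + 432 = 0.
Trying s = -2: the polynomial evaluates to 0, so (s + 2) is a factor.
Dividing out leaves s^3 + 20s^2 + 123s + 216 = 0.
This factors further as (s + 8)(s + 3)(s + 9) = 0.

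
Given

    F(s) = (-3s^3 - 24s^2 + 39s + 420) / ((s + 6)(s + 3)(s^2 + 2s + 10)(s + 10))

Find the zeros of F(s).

s = -5, 4, -7

Set the numerator to zero: -3s^3 - 24s^2 + 39s + 420 = 0, i.e. -3·(s^3 + 8s^2 - 13s - 140) = 0.
Factoring: (s + 5)(s - 4)(s + 7) = 0.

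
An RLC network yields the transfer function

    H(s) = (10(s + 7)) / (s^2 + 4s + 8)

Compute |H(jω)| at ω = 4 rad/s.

|H(j4)| ≈ 4.507

Substitute s = j4: numerator = 70 + j40, denominator = -8 + j16.
|H(j4)| = |70 + j40| / |-8 + j16| = 80.623 / 17.889 ≈ 4.507.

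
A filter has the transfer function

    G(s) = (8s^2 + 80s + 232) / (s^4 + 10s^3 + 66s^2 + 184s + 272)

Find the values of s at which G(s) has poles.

s = -2 ± 2j, -3 ± 5j

The poles are the roots of the denominator s^4 + 10s^3 + 66s^2 + 184s + 272 = 0.
No real roots exist; factor into two real quadratics: (s^2 + 4s + 8)(s^2 + 6s + 34) = 0.
Each quadratic gives a conjugate pair via the quadratic formula.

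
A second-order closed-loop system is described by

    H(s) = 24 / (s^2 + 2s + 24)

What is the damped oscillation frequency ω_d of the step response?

ω_d ≈ 4.796 rad/s

Comparing s^2 + 2s + 24 to s^2 + 2ζωₙs + ωₙ²: ωₙ = √24 ≈ 4.899 rad/s and ζ = 2/(2·√24) ≈ 0.2041.
ζωₙ = 2/2 = 1, so ω_d = ωₙ√(1−ζ²) = √(ωₙ² − (ζωₙ)²) = √(24 − 1²) = √23 ≈ 4.796 rad/s.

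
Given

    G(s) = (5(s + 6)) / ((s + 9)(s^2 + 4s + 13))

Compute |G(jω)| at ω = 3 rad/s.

|G(j3)| ≈ 0.2795

Substitute s = j3: numerator = 30 + j15, denominator = j120.
|G(j3)| = |30 + j15| / |j120| = 33.541 / 120 ≈ 0.2795.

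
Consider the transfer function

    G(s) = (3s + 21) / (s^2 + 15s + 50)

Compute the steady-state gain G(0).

G(0) = 21/50 ≈ 0.4200

Set s = 0: G(0) = (21) / (50) = 21/50.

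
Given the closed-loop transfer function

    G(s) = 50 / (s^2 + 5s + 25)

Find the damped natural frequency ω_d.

Comparing s^2 + 5s + 25 to s^2 + 2ζωₙs + ωₙ²: ωₙ = 5 rad/s and ζ = 5/(2·5) = 0.5.
ζωₙ = 5/2 = 2.5, so ω_d = ωₙ√(1−ζ²) = √(ωₙ² − (ζωₙ)²) = √(25 − 2.5²) = √18.75 ≈ 4.330 rad/s.

ω_d ≈ 4.330 rad/s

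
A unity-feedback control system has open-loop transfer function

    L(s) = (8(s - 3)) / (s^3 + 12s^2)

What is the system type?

The denominator has 2 factors of s at the origin (free integrators), so this is a Type 2 system.

Type 2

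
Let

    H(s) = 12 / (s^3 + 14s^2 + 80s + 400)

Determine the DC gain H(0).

Set s = 0: H(0) = (12) / (400) = 3/100.

H(0) = 3/100 ≈ 0.03000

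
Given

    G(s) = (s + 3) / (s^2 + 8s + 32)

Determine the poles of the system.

The poles are the roots of the denominator s^2 + 8s + 32 = 0.
Using the quadratic formula: s = (-8 ± √(-64))/2 = -4 ± 4j.

s = -4 + 4j, -4 - 4j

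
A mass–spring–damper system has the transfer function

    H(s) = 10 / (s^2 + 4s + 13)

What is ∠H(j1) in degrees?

At s = j1: numerator = 10, denominator = 12 + j4.
∠H = ∠num − ∠den = 0° − (18.435°) = -18.43°.

∠H(j1) ≈ -18.43°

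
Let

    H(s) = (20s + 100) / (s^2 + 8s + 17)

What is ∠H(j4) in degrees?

∠H(j4) ≈ -49.55°

At s = j4: numerator = 100 + j80, denominator = 1 + j32.
∠H = ∠num − ∠den = 38.660° − (88.210°) = -49.55°.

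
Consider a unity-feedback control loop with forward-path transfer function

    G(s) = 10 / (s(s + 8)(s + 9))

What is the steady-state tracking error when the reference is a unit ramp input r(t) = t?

G(s) has one pole at the origin.
This is a Type 1 system. Kv = lim_{s→0} s·G(s) = 10/72 = 5/36.
e_ss = 1/Kv = 1/(5/36) = 36/5 ≈ 7.200.

e_ss = 7.200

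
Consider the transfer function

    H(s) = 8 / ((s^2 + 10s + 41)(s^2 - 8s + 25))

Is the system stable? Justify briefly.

The poles can be read from the denominator factors: s = -5 ± 4j, 4 ± 3j.
Since the pole(s) at s = 4 ± 3j lie in the right half-plane, the system is unstable.

unstable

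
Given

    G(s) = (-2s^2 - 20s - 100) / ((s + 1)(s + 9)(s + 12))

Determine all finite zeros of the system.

s = -5 + 5j, -5 - 5j

Set the numerator to zero: -2s^2 - 20s - 100 = 0, i.e. -2·(s^2 + 10s + 50) = 0.
Factoring: (s^2 + 10s + 50) = 0.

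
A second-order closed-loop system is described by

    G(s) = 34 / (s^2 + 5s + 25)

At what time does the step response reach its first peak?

Comparing s^2 + 5s + 25 to s^2 + 2ζωₙs + ωₙ²: ωₙ = 5 rad/s and ζ = 5/(2·5) = 0.5.
ζωₙ = 5/2 = 2.5, so ω_d = ωₙ√(1−ζ²) = √(ωₙ² − (ζωₙ)²) = √(25 − 2.5²) = √18.75 ≈ 4.330 rad/s.
t_p = π/ω_d = π/4.330 ≈ 0.7255 s.

t_p ≈ 0.7255 s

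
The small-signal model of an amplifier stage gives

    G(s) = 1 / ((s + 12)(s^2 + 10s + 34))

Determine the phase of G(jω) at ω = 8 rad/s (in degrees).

∠G(j8) ≈ -144.2°

At s = j8: numerator = 1, denominator = -1000 + j720.
∠G = ∠num − ∠den = 0° − (144.25°) = -144.2°.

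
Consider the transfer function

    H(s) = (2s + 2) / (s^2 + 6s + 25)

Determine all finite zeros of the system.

s = -1

Set the numerator to zero: 2s + 2 = 0, i.e. 2·(s + 1) = 0.
So s = -1.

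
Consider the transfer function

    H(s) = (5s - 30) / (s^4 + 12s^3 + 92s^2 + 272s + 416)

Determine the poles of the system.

s = -2 + 2j, -2 - 2j, -4 + 6j, -4 - 6j

The poles are the roots of the denominator s^4 + 12s^3 + 92s^2 + 272s + 416 = 0.
No real roots exist; factor into two real quadratics: (s^2 + 4s + 8)(s^2 + 8s + 52) = 0.
Each quadratic gives a conjugate pair via the quadratic formula.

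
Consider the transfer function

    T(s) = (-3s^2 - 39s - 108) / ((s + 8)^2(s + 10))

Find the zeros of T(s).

Set the numerator to zero: -3s^2 - 39s - 108 = 0, i.e. -3·(s^2 + 13s + 36) = 0.
Factoring: (s + 9)(s + 4) = 0.

s = -9, -4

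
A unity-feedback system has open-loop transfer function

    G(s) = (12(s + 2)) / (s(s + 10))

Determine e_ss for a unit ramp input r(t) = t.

e_ss = 0.4167

G(s) has one pole at the origin.
This is a Type 1 system. Kv = lim_{s→0} s·G(s) = 24/10 = 12/5.
e_ss = 1/Kv = 1/(12/5) = 5/12 ≈ 0.4167.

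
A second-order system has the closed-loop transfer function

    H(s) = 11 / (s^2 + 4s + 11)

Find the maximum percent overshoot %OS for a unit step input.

Comparing s^2 + 4s + 11 to s^2 + 2ζωₙs + ωₙ²: ωₙ = √11 ≈ 3.317 rad/s and ζ = 4/(2·√11) ≈ 0.6030.
%OS = 100·exp(−πζ/√(1−ζ²)) = 100·exp(−π·0.6030/√(1−0.6030²)) ≈ 9.30%.

%OS ≈ 9.30%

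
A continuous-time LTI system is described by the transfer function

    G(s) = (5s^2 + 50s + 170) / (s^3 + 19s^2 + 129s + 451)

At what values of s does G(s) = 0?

s = -5 + 3j, -5 - 3j

Set the numerator to zero: 5s^2 + 50s + 170 = 0, i.e. 5·(s^2 + 10s + 34) = 0.
Factoring: (s^2 + 10s + 34) = 0.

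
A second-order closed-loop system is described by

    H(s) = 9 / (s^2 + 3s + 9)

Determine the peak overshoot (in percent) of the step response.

%OS ≈ 16.3%

Comparing s^2 + 3s + 9 to s^2 + 2ζωₙs + ωₙ²: ωₙ = 3 rad/s and ζ = 3/(2·3) = 0.5.
%OS = 100·exp(−πζ/√(1−ζ²)) = 100·exp(−π·0.5/√(1−0.5²)) ≈ 16.3%.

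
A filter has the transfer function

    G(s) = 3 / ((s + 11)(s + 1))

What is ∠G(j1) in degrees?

At s = j1: numerator = 3, denominator = 10 + j12.
∠G = ∠num − ∠den = 0° − (50.194°) = -50.19°.

∠G(j1) ≈ -50.19°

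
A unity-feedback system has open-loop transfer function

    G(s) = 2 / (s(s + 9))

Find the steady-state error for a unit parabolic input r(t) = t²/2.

G(s) has one pole at the origin.
This is a Type 1 system; Ka = lim_{s→0} s^2·G(s) = 0, so the steady-state error for a parabola input is infinite.

e_ss = ∞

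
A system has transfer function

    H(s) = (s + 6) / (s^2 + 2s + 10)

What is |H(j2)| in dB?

Substitute s = j2: numerator = 6 + j2, denominator = 6 + j4.
|H(j2)| = |6 + j2| / |6 + j4| = 6.3246 / 7.2111 ≈ 0.8771.
In decibels: 20·log₁₀(0.8771) ≈ -1.14 dB.

|H(j2)|_dB ≈ -1.14 dB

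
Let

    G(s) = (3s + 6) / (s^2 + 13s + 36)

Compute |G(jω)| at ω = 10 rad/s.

Substitute s = j10: numerator = 6 + j30, denominator = -64 + j130.
|G(j10)| = |6 + j30| / |-64 + j130| = 30.594 / 144.90 ≈ 0.2111.

|G(j10)| ≈ 0.2111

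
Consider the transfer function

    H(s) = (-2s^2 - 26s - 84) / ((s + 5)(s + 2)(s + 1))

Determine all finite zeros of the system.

Set the numerator to zero: -2s^2 - 26s - 84 = 0, i.e. -2·(s^2 + 13s + 42) = 0.
Factoring: (s + 6)(s + 7) = 0.

s = -6, -7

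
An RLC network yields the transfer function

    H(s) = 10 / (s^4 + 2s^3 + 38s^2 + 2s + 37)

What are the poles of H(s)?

The poles are the roots of the denominator s^4 + 2s^3 + 38s^2 + 2s + 37 = 0.
No real roots exist; factor into two real quadratics: (s^2 + 1)(s^2 + 2s + 37) = 0.
Each quadratic gives a conjugate pair via the quadratic formula.

s = j, -j, -1 + 6j, -1 - 6j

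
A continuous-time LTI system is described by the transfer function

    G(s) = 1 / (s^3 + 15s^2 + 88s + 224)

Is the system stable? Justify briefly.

stable

The denominator s^3 + 15s^2 + 88s + 224 factors as (s^2 + 8s + 32)(s + 7), giving poles at s = -4 ± 4j, -7.
Since all poles lie strictly in the left half-plane, the system is stable.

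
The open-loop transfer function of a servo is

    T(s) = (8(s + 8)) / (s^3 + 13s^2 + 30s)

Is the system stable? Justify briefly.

marginally stable

The denominator s^3 + 13s^2 + 30s factors as s(s + 10)(s + 3), giving poles at s = 0, -10, -3.
Since the simple pole(s) at s = 0 lie on the jω-axis with none in the right half-plane, the system is marginally stable.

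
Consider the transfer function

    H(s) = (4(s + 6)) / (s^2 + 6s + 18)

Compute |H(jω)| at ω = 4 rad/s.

|H(j4)| ≈ 1.198

Substitute s = j4: numerator = 24 + j16, denominator = 2 + j24.
|H(j4)| = |24 + j16| / |2 + j24| = 28.844 / 24.083 ≈ 1.198.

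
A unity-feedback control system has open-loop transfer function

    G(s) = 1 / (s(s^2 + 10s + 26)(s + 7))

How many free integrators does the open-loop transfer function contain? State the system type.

The denominator has 1 factor of s at the origin (free integrator), so this is a Type 1 system.

Type 1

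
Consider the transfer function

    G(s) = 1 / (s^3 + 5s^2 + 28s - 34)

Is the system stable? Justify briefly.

unstable

The denominator s^3 + 5s^2 + 28s - 34 factors as (s - 1)(s^2 + 6s + 34), giving poles at s = 1, -3 ± 5j.
Since the pole(s) at s = 1 lie in the right half-plane, the system is unstable.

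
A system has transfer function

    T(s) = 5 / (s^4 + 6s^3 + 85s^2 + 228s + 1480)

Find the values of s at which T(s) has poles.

The poles are the roots of the denominator s^4 + 6s^3 + 85s^2 + 228s + 1480 = 0.
No real roots exist; factor into two real quadratics: (s^2 + 2s + 37)(s^2 + 4s + 40) = 0.
Each quadratic gives a conjugate pair via the quadratic formula.

s = -1 + 6j, -1 - 6j, -2 + 6j, -2 - 6j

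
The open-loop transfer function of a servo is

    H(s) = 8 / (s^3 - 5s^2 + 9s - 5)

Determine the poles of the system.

s = 1, 2 ± j

The poles are the roots of the denominator s^3 - 5s^2 + 9s - 5 = 0.
Trying s = 1: the polynomial evaluates to 0, so (s - 1) is a factor.
Dividing out leaves s^2 - 4s + 5 = 0.
The quadratic formula then gives s = 2 ± 1j.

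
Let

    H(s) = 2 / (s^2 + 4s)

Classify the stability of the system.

The denominator s^2 + 4s factors as s(s + 4), giving poles at s = 0, -4.
Since the simple pole(s) at s = 0 lie on the jω-axis with none in the right half-plane, the system is marginally stable.

marginally stable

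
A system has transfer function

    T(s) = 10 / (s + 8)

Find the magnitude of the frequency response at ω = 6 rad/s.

|T(j6)| = 1

Substitute s = j6: numerator = 10, denominator = 8 + j6.
|T(j6)| = |10| / |8 + j6| = 10 / 10 = 1.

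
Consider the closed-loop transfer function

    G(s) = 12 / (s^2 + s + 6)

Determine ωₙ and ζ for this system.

Compare the denominator to the standard form s^2 + 2ζωₙs + ωₙ².
ωₙ² = 6, so ωₙ = √6 ≈ 2.449 rad/s.
2ζωₙ = 1, so ζ = 1/(2·√6) ≈ 0.2041.

ωₙ ≈ 2.449 rad/s, ζ ≈ 0.2041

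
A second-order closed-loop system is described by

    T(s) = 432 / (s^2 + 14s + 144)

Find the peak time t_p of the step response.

Comparing s^2 + 14s + 144 to s^2 + 2ζωₙs + ωₙ²: ωₙ = 12 rad/s and ζ = 14/(2·12) ≈ 0.5833.
ζωₙ = 14/2 = 7, so ω_d = ωₙ√(1−ζ²) = √(ωₙ² − (ζωₙ)²) = √(144 − 7²) = √95 ≈ 9.747 rad/s.
t_p = π/ω_d = π/9.747 ≈ 0.3223 s.

t_p ≈ 0.3223 s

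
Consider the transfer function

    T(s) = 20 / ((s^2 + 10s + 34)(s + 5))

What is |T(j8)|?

|T(j8)| ≈ 0.02481

Substitute s = j8: numerator = 20, denominator = -790 + j160.
|T(j8)| = |20| / |-790 + j160| = 20 / 806.04 ≈ 0.02481.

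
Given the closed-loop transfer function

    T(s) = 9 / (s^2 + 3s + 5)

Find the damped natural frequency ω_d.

ω_d ≈ 1.658 rad/s

Comparing s^2 + 3s + 5 to s^2 + 2ζωₙs + ωₙ²: ωₙ = √5 ≈ 2.236 rad/s and ζ = 3/(2·√5) ≈ 0.6708.
ζωₙ = 3/2 = 1.5, so ω_d = ωₙ√(1−ζ²) = √(ωₙ² − (ζωₙ)²) = √(5 − 1.5²) = √2.75 ≈ 1.658 rad/s.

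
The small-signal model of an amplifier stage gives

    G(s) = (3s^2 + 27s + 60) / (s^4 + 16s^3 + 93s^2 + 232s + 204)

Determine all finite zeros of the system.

s = -5, -4

Set the numerator to zero: 3s^2 + 27s + 60 = 0, i.e. 3·(s^2 + 9s + 20) = 0.
Factoring: (s + 5)(s + 4) = 0.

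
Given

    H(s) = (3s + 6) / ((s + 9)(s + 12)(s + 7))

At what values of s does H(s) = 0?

s = -2

Set the numerator to zero: 3s + 6 = 0, i.e. 3·(s + 2) = 0.
So s = -2.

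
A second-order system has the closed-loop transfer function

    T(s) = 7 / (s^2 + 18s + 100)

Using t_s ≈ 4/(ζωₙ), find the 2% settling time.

t_s ≈ 0.4444 s

Comparing s^2 + 18s + 100 to s^2 + 2ζωₙs + ωₙ²: ωₙ = 10 rad/s and ζ = 18/(2·10) = 0.9.
ζωₙ = 18/2 = 9, so t_s ≈ 4/(ζωₙ) = 4/9 ≈ 0.4444 s.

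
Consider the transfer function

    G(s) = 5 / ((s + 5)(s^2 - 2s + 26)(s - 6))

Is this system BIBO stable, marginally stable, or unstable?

The poles can be read from the denominator factors: s = -5, 1 + 5j, 1 - 5j, 6.
Since the pole(s) at s = 1 ± 5j, 6 lie in the right half-plane, the system is unstable.

unstable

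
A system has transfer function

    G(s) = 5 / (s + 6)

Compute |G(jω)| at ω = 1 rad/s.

Substitute s = j1: numerator = 5, denominator = 6 + j1.
|G(j1)| = |5| / |6 + j1| = 5 / 6.0828 ≈ 0.8220.

|G(j1)| ≈ 0.8220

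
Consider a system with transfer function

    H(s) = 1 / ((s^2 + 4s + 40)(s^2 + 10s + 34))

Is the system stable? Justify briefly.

The poles can be read from the denominator factors: s = -2 ± 6j, -5 ± 3j.
Since all poles lie strictly in the left half-plane, the system is stable.

stable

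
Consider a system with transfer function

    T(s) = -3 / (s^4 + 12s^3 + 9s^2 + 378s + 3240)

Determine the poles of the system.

The poles are the roots of the denominator s^4 + 12s^3 + 9s^2 + 378s + 3240 = 0.
Trying s = -12: the polynomial evaluates to 0, so (s + 12) is a factor.
Dividing out leaves s^3 + 9s + 270 = 0.
This factors further as (s^2 - 6s + 45)(s + 6) = 0.

s = 3 + 6j, 3 - 6j, -12, -6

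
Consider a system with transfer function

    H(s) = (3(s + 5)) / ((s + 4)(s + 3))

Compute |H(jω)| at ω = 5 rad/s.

|H(j5)| ≈ 0.5682

Substitute s = j5: numerator = 15 + j15, denominator = -13 + j35.
|H(j5)| = |15 + j15| / |-13 + j35| = 21.213 / 37.336 ≈ 0.5682.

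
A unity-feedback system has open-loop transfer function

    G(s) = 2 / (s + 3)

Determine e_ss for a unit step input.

e_ss = 0.6000

G(s) has no poles at the origin.
This is a Type 0 system. Kp = lim_{s→0} G(s) = 2/3.
e_ss = 1/(1 + Kp) = 1/(1 + 2/3) = 3/5 ≈ 0.6000.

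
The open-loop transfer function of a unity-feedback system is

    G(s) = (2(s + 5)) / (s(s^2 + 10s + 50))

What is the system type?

The denominator has 1 factor of s at the origin (free integrator), so this is a Type 1 system.

Type 1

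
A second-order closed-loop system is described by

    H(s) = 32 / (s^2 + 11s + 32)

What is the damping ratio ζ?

Compare the denominator to the standard form s^2 + 2ζωₙs + ωₙ².
ωₙ² = 32, so ωₙ = √32 ≈ 5.657 rad/s.
2ζωₙ = 11, so ζ = 11/(2·√32) ≈ 0.9723.

ζ ≈ 0.9723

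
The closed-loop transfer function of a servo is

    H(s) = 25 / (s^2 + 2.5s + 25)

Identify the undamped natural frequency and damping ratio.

Compare the denominator to the standard form s^2 + 2ζωₙs + ωₙ².
ωₙ² = 25, so ωₙ = 5 rad/s.
2ζωₙ = 2.5, so ζ = 2.5/(2·5) = 0.25.

ωₙ = 5 rad/s, ζ = 0.25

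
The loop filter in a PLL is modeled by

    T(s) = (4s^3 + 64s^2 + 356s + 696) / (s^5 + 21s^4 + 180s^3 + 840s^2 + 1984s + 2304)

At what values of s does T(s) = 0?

s = -6, -5 ± 2j

Set the numerator to zero: 4s^3 + 64s^2 + 356s + 696 = 0, i.e. 4·(s^3 + 16s^2 + 89s + 174) = 0.
Factoring: (s + 6)(s^2 + 10s + 29) = 0.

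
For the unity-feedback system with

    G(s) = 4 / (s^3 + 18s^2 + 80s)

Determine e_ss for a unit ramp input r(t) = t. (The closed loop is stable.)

e_ss = 20

G(s) has one pole at the origin.
This is a Type 1 system. Kv = lim_{s→0} s·G(s) = 4/80 = 1/20.
e_ss = 1/Kv = 1/(1/20) = 20.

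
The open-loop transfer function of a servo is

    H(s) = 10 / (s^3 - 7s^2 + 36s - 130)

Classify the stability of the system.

unstable

The denominator s^3 - 7s^2 + 36s - 130 factors as (s - 5)(s^2 - 2s + 26), giving poles at s = 5, 1 + 5j, 1 - 5j.
Since the pole(s) at s = 5, 1 + 5j, 1 - 5j lie in the right half-plane, the system is unstable.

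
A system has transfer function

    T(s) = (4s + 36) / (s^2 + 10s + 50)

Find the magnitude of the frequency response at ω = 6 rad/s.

Substitute s = j6: numerator = 36 + j24, denominator = 14 + j60.
|T(j6)| = |36 + j24| / |14 + j60| = 43.267 / 61.612 ≈ 0.7022.

|T(j6)| ≈ 0.7022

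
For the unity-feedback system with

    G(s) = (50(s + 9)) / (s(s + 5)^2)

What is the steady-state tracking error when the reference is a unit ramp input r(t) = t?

e_ss = 0.05556

G(s) has one pole at the origin.
This is a Type 1 system. Kv = lim_{s→0} s·G(s) = 450/25 = 18.
e_ss = 1/Kv = 1/(18) = 1/18 ≈ 0.05556.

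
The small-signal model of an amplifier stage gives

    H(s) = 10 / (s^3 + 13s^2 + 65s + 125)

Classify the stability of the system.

The denominator s^3 + 13s^2 + 65s + 125 factors as (s^2 + 8s + 25)(s + 5), giving poles at s = -4 + 3j, -4 - 3j, -5.
Since all poles lie strictly in the left half-plane, the system is stable.

stable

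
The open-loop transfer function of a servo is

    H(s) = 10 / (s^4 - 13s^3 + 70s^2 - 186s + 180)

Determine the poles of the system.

The poles are the roots of the denominator s^4 - 13s^3 + 70s^2 - 186s + 180 = 0.
Trying s = 5: the polynomial evaluates to 0, so (s - 5) is a factor.
Dividing out leaves s^3 - 8s^2 + 30s - 36 = 0.
This factors further as (s^2 - 6s + 18)(s - 2) = 0.

s = 3 + 3j, 3 - 3j, 5, 2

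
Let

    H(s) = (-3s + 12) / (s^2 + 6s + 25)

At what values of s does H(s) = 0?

s = 4

Set the numerator to zero: -3s + 12 = 0, i.e. -3·(s - 4) = 0.
So s = 4.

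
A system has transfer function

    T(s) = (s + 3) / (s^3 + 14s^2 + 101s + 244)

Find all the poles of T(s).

The poles are the roots of the denominator s^3 + 14s^2 + 101s + 244 = 0.
Trying s = -4: the polynomial evaluates to 0, so (s + 4) is a factor.
Dividing out leaves s^2 + 10s + 61 = 0.
The quadratic formula then gives s = -5 ± 6j.

s = -5 + 6j, -5 - 6j, -4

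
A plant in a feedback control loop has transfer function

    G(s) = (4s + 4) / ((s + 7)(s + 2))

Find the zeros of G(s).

s = -1

Set the numerator to zero: 4s + 4 = 0, i.e. 4·(s + 1) = 0.
So s = -1.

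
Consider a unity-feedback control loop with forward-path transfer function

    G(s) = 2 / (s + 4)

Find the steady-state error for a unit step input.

e_ss = 0.6667

G(s) has no poles at the origin.
This is a Type 0 system. Kp = lim_{s→0} G(s) = 2/4 = 1/2.
e_ss = 1/(1 + Kp) = 1/(1 + 1/2) = 2/3 ≈ 0.6667.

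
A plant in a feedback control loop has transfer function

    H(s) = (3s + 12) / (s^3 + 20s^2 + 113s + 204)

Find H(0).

Set s = 0: H(0) = (12) / (204) = 1/17.

H(0) = 1/17 ≈ 0.05882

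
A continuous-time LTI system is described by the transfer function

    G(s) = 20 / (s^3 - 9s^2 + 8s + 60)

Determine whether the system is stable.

The denominator s^3 - 9s^2 + 8s + 60 factors as (s - 6)(s + 2)(s - 5), giving poles at s = 6, -2, 5.
Since the pole(s) at s = 6, 5 lie in the right half-plane, the system is unstable.

unstable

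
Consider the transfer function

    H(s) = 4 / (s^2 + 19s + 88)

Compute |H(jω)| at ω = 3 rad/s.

Substitute s = j3: numerator = 4, denominator = 79 + j57.
|H(j3)| = |4| / |79 + j57| = 4 / 97.417 ≈ 0.04106.

|H(j3)| ≈ 0.04106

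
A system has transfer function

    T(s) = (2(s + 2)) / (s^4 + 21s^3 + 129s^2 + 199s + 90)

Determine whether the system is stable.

The denominator s^4 + 21s^3 + 129s^2 + 199s + 90 factors as (s + 10)(s + 1)^2(s + 9), giving poles at s = -10, -1, -9, -1.
Since all poles lie strictly in the left half-plane, the system is stable.

stable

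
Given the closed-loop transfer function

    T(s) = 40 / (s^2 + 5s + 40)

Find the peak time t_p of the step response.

t_p ≈ 0.5408 s

Comparing s^2 + 5s + 40 to s^2 + 2ζωₙs + ωₙ²: ωₙ = √40 ≈ 6.325 rad/s and ζ = 5/(2·√40) ≈ 0.3953.
ζωₙ = 5/2 = 2.5, so ω_d = ωₙ√(1−ζ²) = √(ωₙ² − (ζωₙ)²) = √(40 − 2.5²) = √33.75 ≈ 5.809 rad/s.
t_p = π/ω_d = π/5.809 ≈ 0.5408 s.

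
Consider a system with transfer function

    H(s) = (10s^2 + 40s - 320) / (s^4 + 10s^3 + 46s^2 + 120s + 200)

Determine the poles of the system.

The poles are the roots of the denominator s^4 + 10s^3 + 46s^2 + 120s + 200 = 0.
No real roots exist; factor into two real quadratics: (s^2 + 2s + 10)(s^2 + 8s + 20) = 0.
Each quadratic gives a conjugate pair via the quadratic formula.

s = -1 + 3j, -1 - 3j, -4 + 2j, -4 - 2j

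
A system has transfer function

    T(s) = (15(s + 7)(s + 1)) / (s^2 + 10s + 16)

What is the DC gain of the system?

Set s = 0: T(0) = (105) / (16) = 105/16.

T(0) = 105/16 ≈ 6.562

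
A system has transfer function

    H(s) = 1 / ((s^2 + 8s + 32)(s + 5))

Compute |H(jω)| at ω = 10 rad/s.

|H(j10)| ≈ 0.0008519

Substitute s = j10: numerator = 1, denominator = -1140 - j280.
|H(j10)| = |1| / |-1140 - j280| = 1 / 1173.9 ≈ 0.0008519.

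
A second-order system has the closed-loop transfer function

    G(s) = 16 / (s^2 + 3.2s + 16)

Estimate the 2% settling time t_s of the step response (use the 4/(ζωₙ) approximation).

Comparing s^2 + 3.2s + 16 to s^2 + 2ζωₙs + ωₙ²: ωₙ = 4 rad/s and ζ = 3.2/(2·4) = 0.4.
ζωₙ = 3.2/2 = 1.6, so t_s ≈ 4/(ζωₙ) = 4/1.6 = 2.500 s.

t_s ≈ 2.500 s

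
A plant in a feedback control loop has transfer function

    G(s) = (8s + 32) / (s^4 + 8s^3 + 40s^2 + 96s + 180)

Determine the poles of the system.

The poles are the roots of the denominator s^4 + 8s^3 + 40s^2 + 96s + 180 = 0.
No real roots exist; factor into two real quadratics: (s^2 + 6s + 18)(s^2 + 2s + 10) = 0.
Each quadratic gives a conjugate pair via the quadratic formula.

s = -3 + 3j, -3 - 3j, -1 + 3j, -1 - 3j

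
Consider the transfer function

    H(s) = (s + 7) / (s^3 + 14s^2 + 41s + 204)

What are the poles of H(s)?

s = -12, -1 + 4j, -1 - 4j

The poles are the roots of the denominator s^3 + 14s^2 + 41s + 204 = 0.
Trying s = -12: the polynomial evaluates to 0, so (s + 12) is a factor.
Dividing out leaves s^2 + 2s + 17 = 0.
The quadratic formula then gives s = -1 ± 4j.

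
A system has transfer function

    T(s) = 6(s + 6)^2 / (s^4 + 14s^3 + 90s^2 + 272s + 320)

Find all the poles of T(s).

The poles are the roots of the denominator s^4 + 14s^3 + 90s^2 + 272s + 320 = 0.
No real roots exist; factor into two real quadratics: (s^2 + 6s + 10)(s^2 + 8s + 32) = 0.
Each quadratic gives a conjugate pair via the quadratic formula.

s = -3 + j, -3 - j, -4 + 4j, -4 - 4j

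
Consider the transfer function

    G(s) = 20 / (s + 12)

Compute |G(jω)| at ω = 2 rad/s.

|G(j2)| ≈ 1.644

Substitute s = j2: numerator = 20, denominator = 12 + j2.
|G(j2)| = |20| / |12 + j2| = 20 / 12.166 ≈ 1.644.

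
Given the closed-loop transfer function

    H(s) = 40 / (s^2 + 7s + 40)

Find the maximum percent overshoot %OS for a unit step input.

%OS ≈ 12.4%

Comparing s^2 + 7s + 40 to s^2 + 2ζωₙs + ωₙ²: ωₙ = √40 ≈ 6.325 rad/s and ζ = 7/(2·√40) ≈ 0.5534.
%OS = 100·exp(−πζ/√(1−ζ²)) = 100·exp(−π·0.5534/√(1−0.5534²)) ≈ 12.4%.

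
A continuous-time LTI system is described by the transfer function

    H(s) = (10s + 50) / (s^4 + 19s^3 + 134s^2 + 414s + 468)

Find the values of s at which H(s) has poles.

s = -5 + j, -5 - j, -6, -3

The poles are the roots of the denominator s^4 + 19s^3 + 134s^2 + 414s + 468 = 0.
Trying s = -6: the polynomial evaluates to 0, so (s + 6) is a factor.
Dividing out leaves s^3 + 13s^2 + 56s + 78 = 0.
This factors further as (s^2 + 10s + 26)(s + 3) = 0.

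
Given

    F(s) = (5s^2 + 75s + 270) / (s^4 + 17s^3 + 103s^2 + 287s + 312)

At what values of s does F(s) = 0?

Set the numerator to zero: 5s^2 + 75s + 270 = 0, i.e. 5·(s^2 + 15s + 54) = 0.
Factoring: (s + 6)(s + 9) = 0.

s = -6, -9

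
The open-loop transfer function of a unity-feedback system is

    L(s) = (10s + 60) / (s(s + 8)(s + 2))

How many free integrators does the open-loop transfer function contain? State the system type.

The denominator has 1 factor of s at the origin (free integrator), so this is a Type 1 system.

Type 1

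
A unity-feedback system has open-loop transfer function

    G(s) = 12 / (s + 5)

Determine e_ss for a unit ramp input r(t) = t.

G(s) has no poles at the origin.
This is a Type 0 system; Kv = lim_{s→0} s·G(s) = 0, so the steady-state error for a ramp input is infinite.

e_ss = ∞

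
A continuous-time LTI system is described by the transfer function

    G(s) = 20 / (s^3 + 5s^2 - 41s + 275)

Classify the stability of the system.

unstable

The denominator s^3 + 5s^2 - 41s + 275 factors as (s + 11)(s^2 - 6s + 25), giving poles at s = -11, 3 ± 4j.
Since the pole(s) at s = 3 + 4j, 3 - 4j lie in the right half-plane, the system is unstable.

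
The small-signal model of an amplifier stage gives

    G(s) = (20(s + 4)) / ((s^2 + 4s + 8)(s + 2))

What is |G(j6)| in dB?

Substitute s = j6: numerator = 80 + j120, denominator = -200 - j120.
|G(j6)| = |80 + j120| / |-200 - j120| = 144.22 / 233.24 ≈ 0.6183.
In decibels: 20·log₁₀(0.6183) ≈ -4.18 dB.

|G(j6)|_dB ≈ -4.18 dB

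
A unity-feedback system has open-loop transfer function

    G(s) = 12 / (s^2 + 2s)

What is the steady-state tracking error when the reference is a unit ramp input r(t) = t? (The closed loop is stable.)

G(s) has one pole at the origin.
This is a Type 1 system. Kv = lim_{s→0} s·G(s) = 12/2 = 6.
e_ss = 1/Kv = 1/(6) = 1/6 ≈ 0.1667.

e_ss = 0.1667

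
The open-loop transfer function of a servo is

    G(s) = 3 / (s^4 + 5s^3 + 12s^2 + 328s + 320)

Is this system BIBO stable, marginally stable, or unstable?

The denominator s^4 + 5s^3 + 12s^2 + 328s + 320 factors as (s + 1)(s + 8)(s^2 - 4s + 40), giving poles at s = -1, -8, 2 + 6j, 2 - 6j.
Since the pole(s) at s = 2 ± 6j lie in the right half-plane, the system is unstable.

unstable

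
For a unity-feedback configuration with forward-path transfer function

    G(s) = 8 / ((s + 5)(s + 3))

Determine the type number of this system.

The denominator has no factor of s at the origin — no free integrator — so this is a Type 0 system.

Type 0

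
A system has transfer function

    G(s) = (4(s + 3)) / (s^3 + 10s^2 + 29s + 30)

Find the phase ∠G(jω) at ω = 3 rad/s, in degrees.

∠G(j3) ≈ -90°

At s = j3: numerator = 12 + j12, denominator = -60 + j60.
∠G = ∠num − ∠den = 45° − (135°) = -90°.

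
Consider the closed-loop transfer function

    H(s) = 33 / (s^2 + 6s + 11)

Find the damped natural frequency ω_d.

ω_d ≈ 1.414 rad/s

Comparing s^2 + 6s + 11 to s^2 + 2ζωₙs + ωₙ²: ωₙ = √11 ≈ 3.317 rad/s and ζ = 6/(2·√11) ≈ 0.9045.
ζωₙ = 6/2 = 3, so ω_d = ωₙ√(1−ζ²) = √(ωₙ² − (ζωₙ)²) = √(11 − 3²) = √2 ≈ 1.414 rad/s.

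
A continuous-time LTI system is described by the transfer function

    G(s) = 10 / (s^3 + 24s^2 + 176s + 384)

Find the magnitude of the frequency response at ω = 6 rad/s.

Substitute s = j6: numerator = 10, denominator = -480 + j840.
|G(j6)| = |10| / |-480 + j840| = 10 / 967.47 ≈ 0.01034.

|G(j6)| ≈ 0.01034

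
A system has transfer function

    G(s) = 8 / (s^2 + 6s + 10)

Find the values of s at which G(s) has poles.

s = -3 + j, -3 - j

The poles are the roots of the denominator s^2 + 6s + 10 = 0.
Using the quadratic formula: s = (-6 ± √(-4))/2 = -3 ± 1j.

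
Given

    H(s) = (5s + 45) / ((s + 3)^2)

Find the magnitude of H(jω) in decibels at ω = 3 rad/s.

|H(j3)|_dB ≈ 8.42 dB

Substitute s = j3: numerator = 45 + j15, denominator = j18.
|H(j3)| = |45 + j15| / |j18| = 47.434 / 18 ≈ 2.635.
In decibels: 20·log₁₀(2.635) ≈ 8.42 dB.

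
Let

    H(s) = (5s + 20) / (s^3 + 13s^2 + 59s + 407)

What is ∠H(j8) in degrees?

∠H(j8) ≈ -121.9°

At s = j8: numerator = 20 + j40, denominator = -425 - j40.
∠H = ∠num − ∠den = 63.435° − (-174.62°) = 238.1°, which wraps to -121.9°.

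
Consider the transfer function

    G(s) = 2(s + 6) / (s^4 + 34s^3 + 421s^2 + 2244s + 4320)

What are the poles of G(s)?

s = -9, -8, -5, -12

The poles are the roots of the denominator s^4 + 34s^3 + 421s^2 + 2244s + 4320 = 0.
Trying s = -9: the polynomial evaluates to 0, so (s + 9) is a factor.
Dividing out leaves s^3 + 25s^2 + 196s + 480 = 0.
This factors further as (s + 8)(s + 5)(s + 12) = 0.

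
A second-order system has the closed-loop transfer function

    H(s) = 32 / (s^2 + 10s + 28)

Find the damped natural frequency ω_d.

Comparing s^2 + 10s + 28 to s^2 + 2ζωₙs + ωₙ²: ωₙ = √28 ≈ 5.292 rad/s and ζ = 10/(2·√28) ≈ 0.9449.
ζωₙ = 10/2 = 5, so ω_d = ωₙ√(1−ζ²) = √(ωₙ² − (ζωₙ)²) = √(28 − 5²) = √3 ≈ 1.732 rad/s.

ω_d ≈ 1.732 rad/s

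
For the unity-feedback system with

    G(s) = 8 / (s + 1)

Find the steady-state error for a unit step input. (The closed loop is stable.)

e_ss = 0.1111

G(s) has no poles at the origin.
This is a Type 0 system. Kp = lim_{s→0} G(s) = 8/1.
e_ss = 1/(1 + Kp) = 1/(1 + 8) = 1/9 ≈ 0.1111.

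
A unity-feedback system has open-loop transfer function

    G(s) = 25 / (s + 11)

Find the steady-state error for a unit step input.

G(s) has no poles at the origin.
This is a Type 0 system. Kp = lim_{s→0} G(s) = 25/11.
e_ss = 1/(1 + Kp) = 1/(1 + 25/11) = 11/36 ≈ 0.3056.

e_ss = 0.3056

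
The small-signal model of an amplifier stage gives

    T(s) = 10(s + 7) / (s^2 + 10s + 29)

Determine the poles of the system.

The poles are the roots of the denominator s^2 + 10s + 29 = 0.
Using the quadratic formula: s = (-10 ± √(-16))/2 = -5 ± 2j.

s = -5 + 2j, -5 - 2j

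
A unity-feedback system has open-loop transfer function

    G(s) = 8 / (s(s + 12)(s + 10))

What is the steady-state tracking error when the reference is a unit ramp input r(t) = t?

G(s) has one pole at the origin.
This is a Type 1 system. Kv = lim_{s→0} s·G(s) = 8/120 = 1/15.
e_ss = 1/Kv = 1/(1/15) = 15.

e_ss = 15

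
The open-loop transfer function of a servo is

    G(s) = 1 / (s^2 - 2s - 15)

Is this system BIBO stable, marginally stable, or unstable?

unstable

The denominator s^2 - 2s - 15 factors as (s - 5)(s + 3), giving poles at s = 5, -3.
Since the pole(s) at s = 5 lie in the right half-plane, the system is unstable.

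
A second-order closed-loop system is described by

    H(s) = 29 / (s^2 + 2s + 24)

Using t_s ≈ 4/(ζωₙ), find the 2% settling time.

Comparing s^2 + 2s + 24 to s^2 + 2ζωₙs + ωₙ²: ωₙ = √24 ≈ 4.899 rad/s and ζ = 2/(2·√24) ≈ 0.2041.
ζωₙ = 2/2 = 1, so t_s ≈ 4/(ζωₙ) = 4/1 = 4 s.

t_s ≈ 4 s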